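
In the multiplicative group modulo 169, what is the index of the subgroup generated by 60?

3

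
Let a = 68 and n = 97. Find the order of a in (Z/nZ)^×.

96

Since 68 ∈ (Z/97Z)^×, its order divides φ(97) = 97 − 1 = 96 = 2^5 · 3.
Divisors of 96: 1, 2, 3, 4, 6, 8, 12, 16, 24, 32, 48, 96.
Check 68^d mod 97 for each divisor in increasing order:
68^1 ≡ 68 (mod 97)
68^2 ≡ 65 (mod 97)
68^3 ≡ 55 (mod 97)
68^4 ≡ 54 (mod 97)
68^6 ≡ 18 (mod 97)
68^8 ≡ 6 (mod 97)
68^12 ≡ 33 (mod 97)
68^16 ≡ 36 (mod 97)
68^24 ≡ 22 (mod 97)
68^32 ≡ 35 (mod 97)
68^48 ≡ 96 (mod 97)
68^96 ≡ 1 (mod 97) ✓
So ord_97(68) = 96.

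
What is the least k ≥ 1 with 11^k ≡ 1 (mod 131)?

Since 11 ∈ (Z/131Z)^×, its order divides φ(131) = 131 − 1 = 130 = 2 · 5 · 13.
Divisors of 130: 1, 2, 5, 10, 13, 26, 65, 130.
Check 11^d mod 131 for each divisor in increasing order:
11^1 ≡ 11 (mod 131)
11^2 ≡ 121 (mod 131)
11^5 ≡ 52 (mod 131)
11^10 ≡ 84 (mod 131)
11^13 ≡ 61 (mod 131)
11^26 ≡ 53 (mod 131)
11^65 ≡ 1 (mod 131) ✓
Hence ord(11) = 65.

65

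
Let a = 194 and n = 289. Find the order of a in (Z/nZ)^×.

272

The order of 194 must divide φ(289) = φ(17^2) = 17·(17−1) = 272 = 2^4 · 17.
Divisors of 272: 1, 2, 4, 8, 16, 17, 34, 68, 136, 272.
Test each divisor d:
194^1 ≡ 194 (mod 289)
194^2 ≡ 66 (mod 289)
194^4 ≡ 21 (mod 289)
194^8 ≡ 152 (mod 289)
194^16 ≡ 273 (mod 289)
194^17 ≡ 75 (mod 289)
194^34 ≡ 134 (mod 289)
194^68 ≡ 38 (mod 289)
194^136 ≡ 288 (mod 289)
194^272 ≡ 1 (mod 289) ✓
So ord_289(194) = 272.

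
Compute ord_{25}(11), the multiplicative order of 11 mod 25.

5

ord(11) | φ(25) = φ(5^2) = 5·(5−1) = 20 = 2^2 · 5.
Divisors of 20: 1, 2, 4, 5, 10, 20.
Test each divisor d:
11^1 ≡ 11 (mod 25)
11^2 ≡ 21 (mod 25)
11^4 ≡ 16 (mod 25)
11^5 ≡ 1 (mod 25) ✓
Therefore the multiplicative order of 11 modulo 25 is 5.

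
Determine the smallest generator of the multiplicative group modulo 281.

3

φ(281) = 281 − 1 = 280 = 2^3 · 5 · 7.
Test candidates g = 2, 3, … against the prime factors q ∈ {2, 5, 7} of φ(281): g is a generator iff g^(280/q) ≢ 1 for every such q.
g = 2: 2^140 ≡ 1 — hits 1, so not a primitive root.
g = 3: 3^140 ≡ 280; 3^56 ≡ 86; 3^40 ≡ 249 — none is 1, so 3 is a primitive root.
Hence the least primitive root of 281 is 3.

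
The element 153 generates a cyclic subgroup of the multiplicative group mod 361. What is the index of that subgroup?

The order of 153 must divide φ(361) = φ(19^2) = 19·(19−1) = 342 = 2 · 3^2 · 19.
Divisors of 342: 1, 2, 3, 6, 9, 18, 19, 38, 57, 114, 171, 342.
Test each divisor d:
153^1 ≡ 153
153^2 ≡ 305
153^3 ≡ 96
153^6 ≡ 191
153^9 ≡ 286
153^18 ≡ 210
153^19 ≡ 1
Thus |⟨153⟩| = ord(153) = 19.
[(Z/361Z)^× : ⟨153⟩] = 342/19 = 18.

18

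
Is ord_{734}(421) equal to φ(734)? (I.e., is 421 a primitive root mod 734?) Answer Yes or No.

φ(734) = φ(2)·φ(367) = 1·366 = 366 = 2 · 3 · 61.
421 is a primitive root mod 734 iff 421^(φ(734)/q) ≢ 1 for every prime q | φ(734), i.e. q ∈ {2, 3, 61}.
421^183 ≡ 733 (mod 734)  [q = 2: ≢ 1 ✓]
421^122 ≡ 283 (mod 734)  [q = 3: ≢ 1 ✓]
421^6 ≡ 441 (mod 734)  [q = 61: ≢ 1 ✓]
All checks pass, so 421 has order 366 and is a primitive root modulo 734.

Yes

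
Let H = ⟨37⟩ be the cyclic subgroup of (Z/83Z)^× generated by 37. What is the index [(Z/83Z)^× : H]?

2

Since 37 ∈ (Z/83Z)^×, its order divides φ(83) = 83 − 1 = 82 = 2 · 41.
Divisors of 82: 1, 2, 41, 82.
Check 37^d mod 83 for each divisor in increasing order:
37^1 ≡ 37
37^2 ≡ 41
37^41 ≡ 1
So ord_83(37) = 41, hence |⟨37⟩| = 41.
Index = |(Z/83Z)^×| / |⟨37⟩| = 82 / 41 = 2.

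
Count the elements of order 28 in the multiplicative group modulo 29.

12

φ(29) = 29 − 1 = 28 = 2^2 · 7.
(Z/29Z)^× is cyclic (|G| = 28); a cyclic group of order m has exactly φ(d) elements of each order d | m, and none otherwise.
28 = 2^2 · 7 divides 28, and φ(28) = 12.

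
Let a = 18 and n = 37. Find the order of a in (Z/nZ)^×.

36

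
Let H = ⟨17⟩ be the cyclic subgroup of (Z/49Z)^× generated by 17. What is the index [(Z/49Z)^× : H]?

The order of 17 must divide φ(49) = φ(7^2) = 7·(7−1) = 42 = 2 · 3 · 7.
Divisors of 42: 1, 2, 3, 6, 7, 14, 21, 42.
Test each divisor d:
17^1 ≡ 17
17^2 ≡ 44
17^3 ≡ 13
17^6 ≡ 22
17^7 ≡ 31
17^14 ≡ 30
17^21 ≡ 48
17^42 ≡ 1
Thus |⟨17⟩| = ord(17) = 42.
[(Z/49Z)^× : ⟨17⟩] = 42/42 = 1.

1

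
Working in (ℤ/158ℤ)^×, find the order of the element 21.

13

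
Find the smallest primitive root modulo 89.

φ(89) = 89 − 1 = 88 = 2^3 · 11.
g is a primitive root iff g^(88/q) ≢ 1 (mod 89) for each prime q ∈ {2, 11}.
g = 2: 2^44 ≡ 1 — hits 1, so not a primitive root.
g = 3: 3^44 ≡ 88; 3^8 ≡ 64 — none is 1, so 3 is a primitive root.
The smallest primitive root modulo 89 is 3.

3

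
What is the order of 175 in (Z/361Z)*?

171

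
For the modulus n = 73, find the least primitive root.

5

φ(73) = 73 − 1 = 72 = 2^3 · 3^2.
Test candidates g = 2, 3, … against the prime factors q ∈ {2, 3} of φ(73): g is a generator iff g^(72/q) ≢ 1 for every such q.
g = 2: 2^36 ≡ 1 — hits 1, so not a primitive root.
g = 3: 3^36 ≡ 1 — hits 1, so not a primitive root.
g = 4: 4^36 ≡ 1 — hits 1, so not a primitive root.
g = 5: 5^36 ≡ 72; 5^24 ≡ 8 — none is 1, so 5 is a primitive root.
Hence the least primitive root of 73 is 5.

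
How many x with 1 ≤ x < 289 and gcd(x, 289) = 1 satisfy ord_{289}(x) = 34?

16

φ(289) = φ(17^2) = 17·(17−1) = 272 = 2^4 · 17.
(Z/289Z)^× is cyclic (|G| = 272); a cyclic group of order m has exactly φ(d) elements of each order d | m, and none otherwise.
34 = 2 · 17 divides 272, and φ(34) = 16.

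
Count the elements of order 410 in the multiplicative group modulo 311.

0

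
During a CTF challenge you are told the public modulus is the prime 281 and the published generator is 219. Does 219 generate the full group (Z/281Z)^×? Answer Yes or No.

No

φ(281) = 281 − 1 = 280 = 2^3 · 5 · 7.
It suffices to check that the order of 219 is not a proper divisor of 280: compute 219^(280/q) for q ∈ {2, 5, 7}.
219^140 ≡ 1 (mod 281)  [q = 2: ≡ 1 ✗]
219^56 ≡ 86 (mod 281)  [q = 5: ≢ 1 ✓]
219^40 ≡ 1 (mod 281)  [q = 7: ≡ 1 ✗]
The check at q = 2 fails, so 219 generates a proper subgroup.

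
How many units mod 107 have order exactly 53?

52

φ(107) = 107 − 1 = 106 = 2 · 53.
In a cyclic group of order 106, there are φ(d) elements of order d for each divisor d of 106, and zero for non-divisors.
53 | 106, and φ(53) = 53 − 1 = 52.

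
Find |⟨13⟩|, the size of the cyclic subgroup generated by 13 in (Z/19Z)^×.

18

ord(13) | φ(19) = 19 − 1 = 18 = 2 · 3^2.
Divisors of 18: 1, 2, 3, 6, 9, 18.
Evaluate successive powers at the divisors of 18:
13^1 ≡ 13
13^2 ≡ 17
13^3 ≡ 12
13^6 ≡ 11
13^9 ≡ 18
13^18 ≡ 1
Therefore the multiplicative order of 13 modulo 19 is 18.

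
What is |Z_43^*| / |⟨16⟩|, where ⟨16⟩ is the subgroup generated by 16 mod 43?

By Lagrange's theorem, ord_43(16) divides φ(43) = 43 − 1 = 42 = 2 · 3 · 7.
Divisors of 42: 1, 2, 3, 6, 7, 14, 21, 42.
Check 16^d mod 43 for each divisor in increasing order:
16^1 ≡ 16 (mod 43)
16^2 ≡ 41 (mod 43)
16^3 ≡ 11 (mod 43)
16^6 ≡ 35 (mod 43)
16^7 ≡ 1 (mod 43) ✓
So ord_43(16) = 7, hence |⟨16⟩| = 7.
The index is φ(43) / ord(16) = 42 / 7 = 6.

6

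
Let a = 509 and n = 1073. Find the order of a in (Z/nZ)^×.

126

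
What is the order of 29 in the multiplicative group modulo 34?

16

The order of 29 must divide φ(34) = φ(2)·φ(17) = 1·16 = 16 = 2^4.
Divisors of 16: 1, 2, 4, 8, 16.
Check 29^d mod 34 for each divisor in increasing order:
29^1 ≡ 29
29^2 ≡ 25
29^4 ≡ 13
29^8 ≡ 33
29^16 ≡ 1
So ord_34(29) = 16.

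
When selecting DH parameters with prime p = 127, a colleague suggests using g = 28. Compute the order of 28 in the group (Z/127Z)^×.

18

The order of 28 must divide φ(127) = 127 − 1 = 126 = 2 · 3^2 · 7.
Divisors of 126: 1, 2, 3, 6, 7, 9, 14, 18, 21, 42, 63, 126.
Compute 28^d (mod 127) for the divisors d until we hit 1:
28^1 ≡ 28 (mod 127)
28^2 ≡ 22 (mod 127)
28^3 ≡ 108 (mod 127)
28^6 ≡ 107 (mod 127)
28^7 ≡ 75 (mod 127)
28^9 ≡ 126 (mod 127)
28^14 ≡ 37 (mod 127)
28^18 ≡ 1 (mod 127) ✓
Hence ord(28) = 18.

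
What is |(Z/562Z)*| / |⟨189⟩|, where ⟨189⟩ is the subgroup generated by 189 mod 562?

ord(189) | φ(562) = φ(2)·φ(281) = 1·280 = 280 = 2^3 · 5 · 7.
Divisors of 280: 1, 2, 4, 5, 7, 8, 10, 14, 20, 28, 35, 40, 56, 70, 140, 280.
Compute 189^d (mod 562) for the divisors d until we hit 1:
189^1 ≡ 189 (mod 562)
189^2 ≡ 315 (mod 562)
189^4 ≡ 313 (mod 562)
189^5 ≡ 147 (mod 562)
189^7 ≡ 221 (mod 562)
189^8 ≡ 181 (mod 562)
189^10 ≡ 253 (mod 562)
189^14 ≡ 509 (mod 562)
189^20 ≡ 503 (mod 562)
189^28 ≡ 561 (mod 562)
189^35 ≡ 341 (mod 562)
189^40 ≡ 109 (mod 562)
189^56 ≡ 1 (mod 562) ✓
Thus |⟨189⟩| = ord(189) = 56.
[(Z/562Z)^× : ⟨189⟩] = 280/56 = 5.

5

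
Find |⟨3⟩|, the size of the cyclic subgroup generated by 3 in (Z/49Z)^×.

42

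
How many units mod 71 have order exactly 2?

1

φ(71) = 71 − 1 = 70 = 2 · 5 · 7.
Since (Z/71Z)^× is cyclic of order 70, the number of elements of order d is φ(d) when d | 70 and 0 otherwise.
2 | 70, and φ(2) = 2 − 1 = 1.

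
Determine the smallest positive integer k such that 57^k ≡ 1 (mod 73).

Since 57 ∈ (Z/73Z)^×, its order divides φ(73) = 73 − 1 = 72 = 2^3 · 3^2.
Divisors of 72: 1, 2, 3, 4, 6, 8, 9, 12, 18, 24, 36, 72.
Compute 57^d (mod 73) for the divisors d until we hit 1:
57^1 ≡ 57 (mod 73)
57^2 ≡ 37 (mod 73)
57^3 ≡ 65 (mod 73)
57^4 ≡ 55 (mod 73)
57^6 ≡ 64 (mod 73)
57^8 ≡ 32 (mod 73)
57^9 ≡ 72 (mod 73)
57^12 ≡ 8 (mod 73)
57^18 ≡ 1 (mod 73) ✓
Therefore the multiplicative order of 57 modulo 73 is 18.

18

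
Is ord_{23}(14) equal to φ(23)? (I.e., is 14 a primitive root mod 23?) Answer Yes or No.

Yes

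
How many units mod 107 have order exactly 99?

φ(107) = 107 − 1 = 106 = 2 · 53.
Since (Z/107Z)^× is cyclic of order 106, the number of elements of order d is φ(d) when d | 106 and 0 otherwise.
Here 106 is not a multiple of 99, so there are no elements of order 99.

0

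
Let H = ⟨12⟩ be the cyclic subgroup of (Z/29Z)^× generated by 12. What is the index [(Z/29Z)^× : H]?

The order of 12 must divide φ(29) = 29 − 1 = 28 = 2^2 · 7.
Divisors of 28: 1, 2, 4, 7, 14, 28.
Check 12^d mod 29 for each divisor in increasing order:
12^1 ≡ 12 (mod 29)
12^2 ≡ 28 (mod 29)
12^4 ≡ 1 (mod 29) ✓
So ord_29(12) = 4, hence |⟨12⟩| = 4.
[(Z/29Z)^× : ⟨12⟩] = 28/4 = 7.

7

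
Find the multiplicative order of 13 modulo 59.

58

Since 13 ∈ (Z/59Z)^×, its order divides φ(59) = 59 − 1 = 58 = 2 · 29.
Divisors of 58: 1, 2, 29, 58.
Evaluate successive powers at the divisors of 58:
13^1 ≡ 13 (mod 59)
13^2 ≡ 51 (mod 59)
13^29 ≡ 58 (mod 59)
13^58 ≡ 1 (mod 59) ✓
Hence ord(13) = 58.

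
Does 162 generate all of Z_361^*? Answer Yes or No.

φ(361) = φ(19^2) = 19·(19−1) = 342 = 2 · 3^2 · 19.
Test 162^(342/q) mod 361 for each prime factor q of 342:
162^171 ≡ 360 (mod 361)  [q = 2: ≢ 1 ✓]
162^114 ≡ 68 (mod 361)  [q = 3: ≢ 1 ✓]
162^18 ≡ 343 (mod 361)  [q = 19: ≢ 1 ✓]
Every test exponent gives a nontrivial residue, hence 162 generates the full group.

Yes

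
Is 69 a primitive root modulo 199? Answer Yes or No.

Yes

φ(199) = 199 − 1 = 198 = 2 · 3^2 · 11.
Test 69^(198/q) mod 199 for each prime factor q of 198:
69^99 ≡ 198 (mod 199)  [q = 2: ≢ 1 ✓]
69^66 ≡ 92 (mod 199)  [q = 3: ≢ 1 ✓]
69^18 ≡ 114 (mod 199)  [q = 11: ≢ 1 ✓]
None equal 1, so ord_199(69) = 198: 69 is a primitive root.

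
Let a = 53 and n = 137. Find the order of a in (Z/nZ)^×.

136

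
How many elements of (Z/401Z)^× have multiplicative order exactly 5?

4

φ(401) = 401 − 1 = 400 = 2^4 · 5^2.
(Z/401Z)^× is cyclic (|G| = 400); a cyclic group of order m has exactly φ(d) elements of each order d | m, and none otherwise.
5 | 400, and φ(5) = 5 − 1 = 4.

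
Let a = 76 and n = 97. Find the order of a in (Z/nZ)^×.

96

Since 76 ∈ (Z/97Z)^×, its order divides φ(97) = 97 − 1 = 96 = 2^5 · 3.
Divisors of 96: 1, 2, 3, 4, 6, 8, 12, 16, 24, 32, 48, 96.
Check 76^d mod 97 for each divisor in increasing order:
76^1 ≡ 76 (mod 97)
76^2 ≡ 53 (mod 97)
76^3 ≡ 51 (mod 97)
76^4 ≡ 93 (mod 97)
76^6 ≡ 79 (mod 97)
76^8 ≡ 16 (mod 97)
76^12 ≡ 33 (mod 97)
76^16 ≡ 62 (mod 97)
76^24 ≡ 22 (mod 97)
76^32 ≡ 61 (mod 97)
76^48 ≡ 96 (mod 97)
76^96 ≡ 1 (mod 97) ✓
Hence ord(76) = 96.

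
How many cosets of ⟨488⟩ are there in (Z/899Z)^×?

ord(488) | φ(899) = φ(29·31) = (29−1)·(31−1) = 28·30 = 840 = 2^3 · 3 · 5 · 7.
Divisors of 840: 1, 2, 3, 4, 5, 6, 7, 8, 10, 12, 14, 15, 20, 21, 24, 28, 30, 35, 40, 42, 56, 60, 70, 84, 105, 120, 140, 168, 210, 280, 420, 840.
Test each divisor d:
488^1 ≡ 488 (mod 899)
488^2 ≡ 808 (mod 899)
488^3 ≡ 542 (mod 899)
488^4 ≡ 190 (mod 899)
488^5 ≡ 123 (mod 899)
488^6 ≡ 690 (mod 899)
488^7 ≡ 494 (mod 899)
488^8 ≡ 140 (mod 899)
488^10 ≡ 745 (mod 899)
488^12 ≡ 529 (mod 899)
488^14 ≡ 407 (mod 899)
488^15 ≡ 836 (mod 899)
488^20 ≡ 342 (mod 899)
488^21 ≡ 581 (mod 899)
488^24 ≡ 252 (mod 899)
488^28 ≡ 233 (mod 899)
488^30 ≡ 373 (mod 899)
488^35 ≡ 30 (mod 899)
488^40 ≡ 94 (mod 899)
488^42 ≡ 436 (mod 899)
488^56 ≡ 349 (mod 899)
488^60 ≡ 683 (mod 899)
488^70 ≡ 1 (mod 899) ✓
Thus |⟨488⟩| = ord(488) = 70.
Index = |(Z/899Z)^×| / |⟨488⟩| = 840 / 70 = 12.

12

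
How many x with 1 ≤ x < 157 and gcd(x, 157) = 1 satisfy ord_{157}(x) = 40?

φ(157) = 157 − 1 = 156 = 2^2 · 3 · 13.
In a cyclic group of order 156, there are φ(d) elements of order d for each divisor d of 156, and zero for non-divisors.
Here 156 is not a multiple of 40, so there are no elements of order 40.

0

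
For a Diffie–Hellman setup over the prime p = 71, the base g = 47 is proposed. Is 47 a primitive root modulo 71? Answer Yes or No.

Yes

φ(71) = 71 − 1 = 70 = 2 · 5 · 7.
Test 47^(70/q) mod 71 for each prime factor q of 70:
47^35 ≡ 70 (mod 71)  [q = 2: ≢ 1 ✓]
47^14 ≡ 25 (mod 71)  [q = 5: ≢ 1 ✓]
47^10 ≡ 37 (mod 71)  [q = 7: ≢ 1 ✓]
None equal 1, so ord_71(47) = 70: 47 is a primitive root.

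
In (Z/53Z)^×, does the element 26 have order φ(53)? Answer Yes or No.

Yes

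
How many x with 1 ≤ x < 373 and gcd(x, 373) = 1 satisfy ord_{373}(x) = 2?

1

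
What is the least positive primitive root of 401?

3

φ(401) = 401 − 1 = 400 = 2^4 · 5^2.
g is a primitive root iff g^(400/q) ≢ 1 (mod 401) for each prime q ∈ {2, 5}.
g = 2: 2^200 ≡ 1 — hits 1, so not a primitive root.
g = 3: 3^200 ≡ 400; 3^80 ≡ 72 — none is 1, so 3 is a primitive root.
The smallest primitive root modulo 401 is 3.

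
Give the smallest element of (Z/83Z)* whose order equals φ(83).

φ(83) = 83 − 1 = 82 = 2 · 41.
g is a primitive root iff g^(82/q) ≢ 1 (mod 83) for each prime q ∈ {2, 41}.
g = 2: 2^41 ≡ 82; 2^2 ≡ 4 — none is 1, so 2 is a primitive root.
The smallest primitive root modulo 83 is 2.

2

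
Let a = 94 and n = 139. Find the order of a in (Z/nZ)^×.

46

The order of 94 must divide φ(139) = 139 − 1 = 138 = 2 · 3 · 23.
Divisors of 138: 1, 2, 3, 6, 23, 46, 69, 138.
Evaluate successive powers at the divisors of 138:
94^1 ≡ 94
94^2 ≡ 79
94^3 ≡ 59
94^6 ≡ 6
94^23 ≡ 138
94^46 ≡ 1
The smallest such exponent is 46, so the order of 94 is 46.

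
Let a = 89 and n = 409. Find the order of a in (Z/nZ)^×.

17

By Lagrange's theorem, ord_409(89) divides φ(409) = 409 − 1 = 408 = 2^3 · 3 · 17.
Divisors of 408: 1, 2, 3, 4, 6, 8, 12, 17, 24, 34, 51, 68, 102, 136, 204, 408.
Compute 89^d (mod 409) for the divisors d until we hit 1:
89^1 ≡ 89 (mod 409)
89^2 ≡ 150 (mod 409)
89^3 ≡ 262 (mod 409)
89^4 ≡ 5 (mod 409)
89^6 ≡ 341 (mod 409)
89^8 ≡ 25 (mod 409)
89^12 ≡ 125 (mod 409)
89^17 ≡ 1 (mod 409) ✓
Hence ord(89) = 17.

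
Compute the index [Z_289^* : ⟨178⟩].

2

Since 178 ∈ (Z/289Z)^×, its order divides φ(289) = φ(17^2) = 17·(17−1) = 272 = 2^4 · 17.
Divisors of 272: 1, 2, 4, 8, 16, 17, 34, 68, 136, 272.
Check 178^d mod 289 for each divisor in increasing order:
178^1 ≡ 178 (mod 289)
178^2 ≡ 183 (mod 289)
178^4 ≡ 254 (mod 289)
178^8 ≡ 69 (mod 289)
178^16 ≡ 137 (mod 289)
178^17 ≡ 110 (mod 289)
178^34 ≡ 251 (mod 289)
178^68 ≡ 288 (mod 289)
178^136 ≡ 1 (mod 289) ✓
The order of 178 is 136, so the subgroup it generates has 136 elements.
Index = |(Z/289Z)^×| / |⟨178⟩| = 272 / 136 = 2.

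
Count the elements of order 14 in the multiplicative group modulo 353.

φ(353) = 353 − 1 = 352 = 2^5 · 11.
In a cyclic group of order 352, there are φ(d) elements of order d for each divisor d of 352, and zero for non-divisors.
Since 14 ∤ 352, the count is 0.

0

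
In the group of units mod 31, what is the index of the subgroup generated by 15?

3

The order of 15 must divide φ(31) = 31 − 1 = 30 = 2 · 3 · 5.
Divisors of 30: 1, 2, 3, 5, 6, 10, 15, 30.
Test each divisor d:
15^1 ≡ 15 (mod 31)
15^2 ≡ 8 (mod 31)
15^3 ≡ 27 (mod 31)
15^5 ≡ 30 (mod 31)
15^6 ≡ 16 (mod 31)
15^10 ≡ 1 (mod 31) ✓
The order of 15 is 10, so the subgroup it generates has 10 elements.
[(Z/31Z)^× : ⟨15⟩] = 30/10 = 3.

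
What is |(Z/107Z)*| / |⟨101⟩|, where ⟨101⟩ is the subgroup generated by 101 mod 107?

2

By Lagrange's theorem, ord_107(101) divides φ(107) = 107 − 1 = 106 = 2 · 53.
Divisors of 106: 1, 2, 53, 106.
Check 101^d mod 107 for each divisor in increasing order:
101^1 ≡ 101
101^2 ≡ 36
101^53 ≡ 1
The order of 101 is 53, so the subgroup it generates has 53 elements.
[(Z/107Z)^× : ⟨101⟩] = 106/53 = 2.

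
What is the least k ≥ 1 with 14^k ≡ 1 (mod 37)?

ord(14) | φ(37) = 37 − 1 = 36 = 2^2 · 3^2.
Divisors of 36: 1, 2, 3, 4, 6, 9, 12, 18, 36.
Compute 14^d (mod 37) for the divisors d until we hit 1:
14^1 ≡ 14 (mod 37)
14^2 ≡ 11 (mod 37)
14^3 ≡ 6 (mod 37)
14^4 ≡ 10 (mod 37)
14^6 ≡ 36 (mod 37)
14^9 ≡ 31 (mod 37)
14^12 ≡ 1 (mod 37) ✓
So ord_37(14) = 12.

12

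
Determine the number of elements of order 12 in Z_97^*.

4

φ(97) = 97 − 1 = 96 = 2^5 · 3.
In a cyclic group of order 96, there are φ(d) elements of order d for each divisor d of 96, and zero for non-divisors.
12 = 2^2 · 3 divides 96, and φ(12) = 4.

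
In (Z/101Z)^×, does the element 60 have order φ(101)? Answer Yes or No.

φ(101) = 101 − 1 = 100 = 2^2 · 5^2.
An element g generates (Z/101Z)^× iff g^(100/q) ≢ 1 (mod 101) for each prime q ∈ {2, 5}.
60^50 ≡ 100 (mod 101)  [q = 2: ≢ 1 ✓]
60^20 ≡ 1 (mod 101)  [q = 5: ≡ 1 ✗]
The check at q = 5 fails, so 60 generates a proper subgroup.

No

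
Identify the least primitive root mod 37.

φ(37) = 37 − 1 = 36 = 2^2 · 3^2.
g is a primitive root iff g^(36/q) ≢ 1 (mod 37) for each prime q ∈ {2, 3}.
g = 2: 2^18 ≡ 36; 2^12 ≡ 26 — none is 1, so 2 is a primitive root.
The smallest primitive root modulo 37 is 2.

2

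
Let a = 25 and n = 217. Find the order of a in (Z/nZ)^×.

By Lagrange's theorem, ord_217(25) divides φ(217) = φ(7·31) = (7−1)·(31−1) = 6·30 = 180 = 2^2 · 3^2 · 5.
Divisors of 180: 1, 2, 3, 4, 5, 6, 9, 10, 12, 15, 18, 20, 30, 36, 45, 60, 90, 180.
Evaluate successive powers at the divisors of 180:
25^1 ≡ 25 (mod 217)
25^2 ≡ 191 (mod 217)
25^3 ≡ 1 (mod 217) ✓
The smallest such exponent is 3, so the order of 25 is 3.

3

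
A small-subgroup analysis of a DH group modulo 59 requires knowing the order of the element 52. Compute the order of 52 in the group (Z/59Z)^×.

58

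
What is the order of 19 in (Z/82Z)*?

40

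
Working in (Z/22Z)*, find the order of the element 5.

5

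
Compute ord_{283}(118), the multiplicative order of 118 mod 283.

282

The order of 118 must divide φ(283) = 283 − 1 = 282 = 2 · 3 · 47.
Divisors of 282: 1, 2, 3, 6, 47, 94, 141, 282.
Check 118^d mod 283 for each divisor in increasing order:
118^1 ≡ 118 (mod 283)
118^2 ≡ 57 (mod 283)
118^3 ≡ 217 (mod 283)
118^6 ≡ 111 (mod 283)
118^47 ≡ 45 (mod 283)
118^94 ≡ 44 (mod 283)
118^141 ≡ 282 (mod 283)
118^282 ≡ 1 (mod 283) ✓
Hence ord(118) = 282.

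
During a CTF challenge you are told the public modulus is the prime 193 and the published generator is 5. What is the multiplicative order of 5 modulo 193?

192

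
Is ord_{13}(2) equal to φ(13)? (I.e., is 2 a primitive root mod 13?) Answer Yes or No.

Yes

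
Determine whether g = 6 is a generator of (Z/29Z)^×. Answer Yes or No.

φ(29) = 29 − 1 = 28 = 2^2 · 7.
It suffices to check that the order of 6 is not a proper divisor of 28: compute 6^(28/q) for q ∈ {2, 7}.
6^14 ≡ 1 (mod 29)  [q = 2: ≡ 1 ✗]
6^4 ≡ 20 (mod 29)  [q = 7: ≢ 1 ✓]
6^14 ≡ 1 shows ord(6) | 14, strictly less than φ(29); not a primitive root.

No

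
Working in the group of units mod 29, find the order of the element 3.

28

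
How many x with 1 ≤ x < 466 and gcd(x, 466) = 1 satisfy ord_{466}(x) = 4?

φ(466) = φ(2)·φ(233) = 1·232 = 232 = 2^3 · 29.
In a cyclic group of order 232, there are φ(d) elements of order d for each divisor d of 232, and zero for non-divisors.
4 = 2^2 divides 232, and φ(4) = 2.

2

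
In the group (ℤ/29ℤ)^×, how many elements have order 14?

φ(29) = 29 − 1 = 28 = 2^2 · 7.
In a cyclic group of order 28, there are φ(d) elements of order d for each divisor d of 28, and zero for non-divisors.
14 = 2 · 7 divides 28, and φ(14) = 6.

6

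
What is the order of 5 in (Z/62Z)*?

ord(5) | φ(62) = φ(2)·φ(31) = 1·30 = 30 = 2 · 3 · 5.
Divisors of 30: 1, 2, 3, 5, 6, 10, 15, 30.
Check 5^d mod 62 for each divisor in increasing order:
5^1 ≡ 5
5^2 ≡ 25
5^3 ≡ 1
The smallest such exponent is 3, so the order of 5 is 3.

3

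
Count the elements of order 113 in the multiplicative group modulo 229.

φ(229) = 229 − 1 = 228 = 2^2 · 3 · 19.
Since (Z/229Z)^× is cyclic of order 228, the number of elements of order d is φ(d) when d | 228 and 0 otherwise.
113 does not divide 228, so no element of (Z/229Z)^× has order 113.

0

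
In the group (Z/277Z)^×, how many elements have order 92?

44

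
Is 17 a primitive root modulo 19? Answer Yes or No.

φ(19) = 19 − 1 = 18 = 2 · 3^2.
Test 17^(18/q) mod 19 for each prime factor q of 18:
17^9 ≡ 1 (mod 19)  [q = 2: ≡ 1 ✗]
17^6 ≡ 7 (mod 19)  [q = 3: ≢ 1 ✓]
The check at q = 2 fails, so 17 generates a proper subgroup.

No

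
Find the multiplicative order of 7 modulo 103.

51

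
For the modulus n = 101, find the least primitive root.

2

φ(101) = 101 − 1 = 100 = 2^2 · 5^2.
g is a primitive root iff g^(100/q) ≢ 1 (mod 101) for each prime q ∈ {2, 5}.
g = 2: 2^50 ≡ 100; 2^20 ≡ 95 — none is 1, so 2 is a primitive root.
So 2 is the smallest generator of (Z/101Z)^×.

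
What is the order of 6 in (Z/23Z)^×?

11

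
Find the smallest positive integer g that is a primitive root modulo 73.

φ(73) = 73 − 1 = 72 = 2^3 · 3^2.
g is a primitive root iff g^(72/q) ≢ 1 (mod 73) for each prime q ∈ {2, 3}.
g = 2: 2^36 ≡ 1 — hits 1, so not a primitive root.
g = 3: 3^36 ≡ 1 — hits 1, so not a primitive root.
g = 4: 4^36 ≡ 1 — hits 1, so not a primitive root.
g = 5: 5^36 ≡ 72; 5^24 ≡ 8 — none is 1, so 5 is a primitive root.
Hence the least primitive root of 73 is 5.

5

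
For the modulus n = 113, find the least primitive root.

φ(113) = 113 − 1 = 112 = 2^4 · 7.
g is a primitive root iff g^(112/q) ≢ 1 (mod 113) for each prime q ∈ {2, 7}.
g = 2: 2^56 ≡ 1 — hits 1, so not a primitive root.
g = 3: 3^56 ≡ 112; 3^16 ≡ 49 — none is 1, so 3 is a primitive root.
The smallest primitive root modulo 113 is 3.

3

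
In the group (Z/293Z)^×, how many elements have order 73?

72

φ(293) = 293 − 1 = 292 = 2^2 · 73.
In a cyclic group of order 292, there are φ(d) elements of order d for each divisor d of 292, and zero for non-divisors.
73 | 292, and φ(73) = 73 − 1 = 72.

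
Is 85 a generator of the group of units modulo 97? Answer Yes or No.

No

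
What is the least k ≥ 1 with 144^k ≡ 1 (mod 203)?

6

ord(144) | φ(203) = φ(7·29) = (7−1)·(29−1) = 6·28 = 168 = 2^3 · 3 · 7.
Divisors of 168: 1, 2, 3, 4, 6, 7, 8, 12, 14, 21, 24, 28, 42, 56, 84, 168.
Test each divisor d:
144^1 ≡ 144 (mod 203)
144^2 ≡ 30 (mod 203)
144^3 ≡ 57 (mod 203)
144^4 ≡ 88 (mod 203)
144^6 ≡ 1 (mod 203) ✓
Hence ord(144) = 6.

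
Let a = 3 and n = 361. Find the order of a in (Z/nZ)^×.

342

Since 3 ∈ (Z/361Z)^×, its order divides φ(361) = φ(19^2) = 19·(19−1) = 342 = 2 · 3^2 · 19.
Divisors of 342: 1, 2, 3, 6, 9, 18, 19, 38, 57, 114, 171, 342.
Check 3^d mod 361 for each divisor in increasing order:
3^1 ≡ 3 (mod 361)
3^2 ≡ 9 (mod 361)
3^3 ≡ 27 (mod 361)
3^6 ≡ 7 (mod 361)
3^9 ≡ 189 (mod 361)
3^18 ≡ 343 (mod 361)
3^19 ≡ 307 (mod 361)
3^38 ≡ 28 (mod 361)
3^57 ≡ 293 (mod 361)
3^114 ≡ 292 (mod 361)
3^171 ≡ 360 (mod 361)
3^342 ≡ 1 (mod 361) ✓
The smallest such exponent is 342, so the order of 3 is 342.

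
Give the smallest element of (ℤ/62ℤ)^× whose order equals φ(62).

3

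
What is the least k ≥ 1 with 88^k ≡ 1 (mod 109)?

54

ord(88) | φ(109) = 109 − 1 = 108 = 2^2 · 3^3.
Divisors of 108: 1, 2, 3, 4, 6, 9, 12, 18, 27, 36, 54, 108.
Compute 88^d (mod 109) for the divisors d until we hit 1:
88^1 ≡ 88 (mod 109)
88^2 ≡ 5 (mod 109)
88^3 ≡ 4 (mod 109)
88^4 ≡ 25 (mod 109)
88^6 ≡ 16 (mod 109)
88^9 ≡ 64 (mod 109)
88^12 ≡ 38 (mod 109)
88^18 ≡ 63 (mod 109)
88^27 ≡ 108 (mod 109)
88^36 ≡ 45 (mod 109)
88^54 ≡ 1 (mod 109) ✓
Therefore the multiplicative order of 88 modulo 109 is 54.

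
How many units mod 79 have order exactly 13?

φ(79) = 79 − 1 = 78 = 2 · 3 · 13.
Since (Z/79Z)^× is cyclic of order 78, the number of elements of order d is φ(d) when d | 78 and 0 otherwise.
13 | 78, and φ(13) = 13 − 1 = 12.

12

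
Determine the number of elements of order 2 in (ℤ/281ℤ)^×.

φ(281) = 281 − 1 = 280 = 2^3 · 5 · 7.
Since (Z/281Z)^× is cyclic of order 280, the number of elements of order d is φ(d) when d | 280 and 0 otherwise.
2 | 280, and φ(2) = 2 − 1 = 1.

1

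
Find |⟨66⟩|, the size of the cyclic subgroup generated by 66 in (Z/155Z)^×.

5

ord(66) | φ(155) = φ(5·31) = (5−1)·(31−1) = 4·30 = 120 = 2^3 · 3 · 5.
Divisors of 120: 1, 2, 3, 4, 5, 6, 8, 10, 12, 15, 20, 24, 30, 40, 60, 120.
Test each divisor d:
66^1 ≡ 66 (mod 155)
66^2 ≡ 16 (mod 155)
66^3 ≡ 126 (mod 155)
66^4 ≡ 101 (mod 155)
66^5 ≡ 1 (mod 155) ✓
Hence ord(66) = 5.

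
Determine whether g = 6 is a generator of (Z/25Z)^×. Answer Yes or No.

No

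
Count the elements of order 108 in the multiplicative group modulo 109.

36

φ(109) = 109 − 1 = 108 = 2^2 · 3^3.
(Z/109Z)^× is cyclic (|G| = 108); a cyclic group of order m has exactly φ(d) elements of each order d | m, and none otherwise.
108 = 2^2 · 3^3 divides 108, and φ(108) = 36.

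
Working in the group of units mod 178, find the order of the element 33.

The order of 33 must divide φ(178) = φ(2)·φ(89) = 1·88 = 88 = 2^3 · 11.
Divisors of 88: 1, 2, 4, 8, 11, 22, 44, 88.
Compute 33^d (mod 178) for the divisors d until we hit 1:
33^1 ≡ 33 (mod 178)
33^2 ≡ 21 (mod 178)
33^4 ≡ 85 (mod 178)
33^8 ≡ 105 (mod 178)
33^11 ≡ 141 (mod 178)
33^22 ≡ 123 (mod 178)
33^44 ≡ 177 (mod 178)
33^88 ≡ 1 (mod 178) ✓
Therefore the multiplicative order of 33 modulo 178 is 88.

88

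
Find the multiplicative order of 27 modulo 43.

14

Since 27 ∈ (Z/43Z)^×, its order divides φ(43) = 43 − 1 = 42 = 2 · 3 · 7.
Divisors of 42: 1, 2, 3, 6, 7, 14, 21, 42.
Evaluate successive powers at the divisors of 42:
27^1 ≡ 27
27^2 ≡ 41
27^3 ≡ 32
27^6 ≡ 35
27^7 ≡ 42
27^14 ≡ 1
So ord_43(27) = 14.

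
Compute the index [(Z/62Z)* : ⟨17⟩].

1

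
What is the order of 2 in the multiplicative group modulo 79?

39

The order of 2 must divide φ(79) = 79 − 1 = 78 = 2 · 3 · 13.
Divisors of 78: 1, 2, 3, 6, 13, 26, 39, 78.
Test each divisor d:
2^1 ≡ 2
2^2 ≡ 4
2^3 ≡ 8
2^6 ≡ 64
2^13 ≡ 55
2^26 ≡ 23
2^39 ≡ 1
The smallest such exponent is 39, so the order of 2 is 39.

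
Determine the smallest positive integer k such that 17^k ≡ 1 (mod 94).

By Lagrange's theorem, ord_94(17) divides φ(94) = φ(2)·φ(47) = 1·46 = 46 = 2 · 23.
Divisors of 46: 1, 2, 23, 46.
Test each divisor d:
17^1 ≡ 17 (mod 94)
17^2 ≡ 7 (mod 94)
17^23 ≡ 1 (mod 94) ✓
The smallest such exponent is 23, so the order of 17 is 23.

23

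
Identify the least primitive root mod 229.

6

φ(229) = 229 − 1 = 228 = 2^2 · 3 · 19.
g is a primitive root iff g^(228/q) ≢ 1 (mod 229) for each prime q ∈ {2, 3, 19}.
g = 2: 2^114 ≡ 228; 2^76 ≡ 1 — hits 1, so not a primitive root.
g = 3: 3^114 ≡ 1 — hits 1, so not a primitive root.
g = 4: 4^114 ≡ 1 — hits 1, so not a primitive root.
g = 5: 5^114 ≡ 1 — hits 1, so not a primitive root.
g = 6: 6^114 ≡ 228; 6^76 ≡ 134; 6^12 ≡ 165 — none is 1, so 6 is a primitive root.
Hence the least primitive root of 229 is 6.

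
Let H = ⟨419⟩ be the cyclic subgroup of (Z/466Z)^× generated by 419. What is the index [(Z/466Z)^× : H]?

By Lagrange's theorem, ord_466(419) divides φ(466) = φ(2)·φ(233) = 1·232 = 232 = 2^3 · 29.
Divisors of 232: 1, 2, 4, 8, 29, 58, 116, 232.
Test each divisor d:
419^1 ≡ 419 (mod 466)
419^2 ≡ 345 (mod 466)
419^4 ≡ 195 (mod 466)
419^8 ≡ 279 (mod 466)
419^29 ≡ 97 (mod 466)
419^58 ≡ 89 (mod 466)
419^116 ≡ 465 (mod 466)
419^232 ≡ 1 (mod 466) ✓
Thus |⟨419⟩| = ord(419) = 232.
[(Z/466Z)^× : ⟨419⟩] = 232/232 = 1.

1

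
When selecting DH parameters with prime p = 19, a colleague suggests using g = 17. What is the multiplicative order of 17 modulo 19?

ord(17) | φ(19) = 19 − 1 = 18 = 2 · 3^2.
Divisors of 18: 1, 2, 3, 6, 9, 18.
Test each divisor d:
17^1 ≡ 17 (mod 19)
17^2 ≡ 4 (mod 19)
17^3 ≡ 11 (mod 19)
17^6 ≡ 7 (mod 19)
17^9 ≡ 1 (mod 19) ✓
Therefore the multiplicative order of 17 modulo 19 is 9.

9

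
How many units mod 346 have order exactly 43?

42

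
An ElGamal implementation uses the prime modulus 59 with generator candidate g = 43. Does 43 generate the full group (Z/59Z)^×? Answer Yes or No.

φ(59) = 59 − 1 = 58 = 2 · 29.
43 is a primitive root mod 59 iff 43^(φ(59)/q) ≢ 1 for every prime q | φ(59), i.e. q ∈ {2, 29}.
43^29 ≡ 58 (mod 59)  [q = 2: ≢ 1 ✓]
43^2 ≡ 20 (mod 59)  [q = 29: ≢ 1 ✓]
All checks pass, so 43 has order 58 and is a primitive root modulo 59.

Yes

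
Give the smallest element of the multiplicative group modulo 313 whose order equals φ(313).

φ(313) = 313 − 1 = 312 = 2^3 · 3 · 13.
Test candidates g = 2, 3, … against the prime factors q ∈ {2, 3, 13} of φ(313): g is a generator iff g^(312/q) ≢ 1 for every such q.
g = 2: 2^156 ≡ 1 — hits 1, so not a primitive root.
g = 3: 3^156 ≡ 1 — hits 1, so not a primitive root.
g = 4: 4^156 ≡ 1 — hits 1, so not a primitive root.
g = 5: 5^156 ≡ 312; 5^104 ≡ 1 — hits 1, so not a primitive root.
g = 6: 6^156 ≡ 1 — hits 1, so not a primitive root.
g = 7: 7^156 ≡ 312; 7^104 ≡ 1 — hits 1, so not a primitive root.
g = 8: 8^156 ≡ 1 — hits 1, so not a primitive root.
g = 9: 9^156 ≡ 1 — hits 1, so not a primitive root.
g = 10: 10^156 ≡ 312; 10^104 ≡ 214; 10^24 ≡ 103 — none is 1, so 10 is a primitive root.
So 10 is the smallest generator of (Z/313Z)^×.

10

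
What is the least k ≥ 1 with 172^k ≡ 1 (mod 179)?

ord(172) | φ(179) = 179 − 1 = 178 = 2 · 89.
Divisors of 178: 1, 2, 89, 178.
Compute 172^d (mod 179) for the divisors d until we hit 1:
172^1 ≡ 172 (mod 179)
172^2 ≡ 49 (mod 179)
172^89 ≡ 1 (mod 179) ✓
Hence ord(172) = 89.

89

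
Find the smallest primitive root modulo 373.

2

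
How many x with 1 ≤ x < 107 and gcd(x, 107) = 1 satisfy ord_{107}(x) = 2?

1

φ(107) = 107 − 1 = 106 = 2 · 53.
(Z/107Z)^× is cyclic (|G| = 106); a cyclic group of order m has exactly φ(d) elements of each order d | m, and none otherwise.
2 | 106, and φ(2) = 2 − 1 = 1.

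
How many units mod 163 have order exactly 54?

18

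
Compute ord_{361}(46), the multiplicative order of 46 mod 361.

114

Since 46 ∈ (Z/361Z)^×, its order divides φ(361) = φ(19^2) = 19·(19−1) = 342 = 2 · 3^2 · 19.
Divisors of 342: 1, 2, 3, 6, 9, 18, 19, 38, 57, 114, 171, 342.
Check 46^d mod 361 for each divisor in increasing order:
46^1 ≡ 46
46^2 ≡ 311
46^3 ≡ 227
46^6 ≡ 267
46^9 ≡ 322
46^18 ≡ 77
46^19 ≡ 293
46^38 ≡ 292
46^57 ≡ 360
46^114 ≡ 1
Hence ord(46) = 114.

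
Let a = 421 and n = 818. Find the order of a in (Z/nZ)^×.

204

ord(421) | φ(818) = φ(2)·φ(409) = 1·408 = 408 = 2^3 · 3 · 17.
Divisors of 408: 1, 2, 3, 4, 6, 8, 12, 17, 24, 34, 51, 68, 102, 136, 204, 408.
Compute 421^d (mod 818) for the divisors d until we hit 1:
421^1 ≡ 421 (mod 818)
421^2 ≡ 553 (mod 818)
421^3 ≡ 501 (mod 818)
421^4 ≡ 695 (mod 818)
421^6 ≡ 693 (mod 818)
421^8 ≡ 405 (mod 818)
421^12 ≡ 83 (mod 818)
421^17 ≡ 601 (mod 818)
421^24 ≡ 345 (mod 818)
421^34 ≡ 463 (mod 818)
421^51 ≡ 143 (mod 818)
421^68 ≡ 53 (mod 818)
421^102 ≡ 817 (mod 818)
421^136 ≡ 355 (mod 818)
421^204 ≡ 1 (mod 818) ✓
The smallest such exponent is 204, so the order of 421 is 204.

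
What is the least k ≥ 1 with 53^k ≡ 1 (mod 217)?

30

Since 53 ∈ (Z/217Z)^×, its order divides φ(217) = φ(7·31) = (7−1)·(31−1) = 6·30 = 180 = 2^2 · 3^2 · 5.
Divisors of 180: 1, 2, 3, 4, 5, 6, 9, 10, 12, 15, 18, 20, 30, 36, 45, 60, 90, 180.
Test each divisor d:
53^1 ≡ 53 (mod 217)
53^2 ≡ 205 (mod 217)
53^3 ≡ 15 (mod 217)
53^4 ≡ 144 (mod 217)
53^5 ≡ 37 (mod 217)
53^6 ≡ 8 (mod 217)
53^9 ≡ 120 (mod 217)
53^10 ≡ 67 (mod 217)
53^12 ≡ 64 (mod 217)
53^15 ≡ 92 (mod 217)
53^18 ≡ 78 (mod 217)
53^20 ≡ 149 (mod 217)
53^30 ≡ 1 (mod 217) ✓
Hence ord(53) = 30.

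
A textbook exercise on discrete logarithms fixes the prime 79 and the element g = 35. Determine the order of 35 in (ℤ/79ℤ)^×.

78

Since 35 ∈ (Z/79Z)^×, its order divides φ(79) = 79 − 1 = 78 = 2 · 3 · 13.
Divisors of 78: 1, 2, 3, 6, 13, 26, 39, 78.
Check 35^d mod 79 for each divisor in increasing order:
35^1 ≡ 35 (mod 79)
35^2 ≡ 40 (mod 79)
35^3 ≡ 57 (mod 79)
35^6 ≡ 10 (mod 79)
35^13 ≡ 24 (mod 79)
35^26 ≡ 23 (mod 79)
35^39 ≡ 78 (mod 79)
35^78 ≡ 1 (mod 79) ✓
The smallest such exponent is 78, so the order of 35 is 78.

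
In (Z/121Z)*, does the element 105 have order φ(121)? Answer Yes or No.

Yes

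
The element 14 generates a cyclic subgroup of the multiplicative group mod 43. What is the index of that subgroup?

2

ord(14) | φ(43) = 43 − 1 = 42 = 2 · 3 · 7.
Divisors of 42: 1, 2, 3, 6, 7, 14, 21, 42.
Test each divisor d:
14^1 ≡ 14 (mod 43)
14^2 ≡ 24 (mod 43)
14^3 ≡ 35 (mod 43)
14^6 ≡ 21 (mod 43)
14^7 ≡ 36 (mod 43)
14^14 ≡ 6 (mod 43)
14^21 ≡ 1 (mod 43) ✓
The order of 14 is 21, so the subgroup it generates has 21 elements.
Index = |(Z/43Z)^×| / |⟨14⟩| = 42 / 21 = 2.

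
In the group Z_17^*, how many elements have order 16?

8

φ(17) = 17 − 1 = 16 = 2^4.
In a cyclic group of order 16, there are φ(d) elements of order d for each divisor d of 16, and zero for non-divisors.
16 = 2^4 divides 16, and φ(16) = 8.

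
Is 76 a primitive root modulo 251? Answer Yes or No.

Yes

φ(251) = 251 − 1 = 250 = 2 · 5^3.
It suffices to check that the order of 76 is not a proper divisor of 250: compute 76^(250/q) for q ∈ {2, 5}.
76^125 ≡ 250 (mod 251)  [q = 2: ≢ 1 ✓]
76^50 ≡ 113 (mod 251)  [q = 5: ≢ 1 ✓]
Every test exponent gives a nontrivial residue, hence 76 generates the full group.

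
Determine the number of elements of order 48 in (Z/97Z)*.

16

φ(97) = 97 − 1 = 96 = 2^5 · 3.
(Z/97Z)^× is cyclic (|G| = 96); a cyclic group of order m has exactly φ(d) elements of each order d | m, and none otherwise.
48 = 2^4 · 3 divides 96, and φ(48) = 16.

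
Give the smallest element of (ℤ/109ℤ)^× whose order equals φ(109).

φ(109) = 109 − 1 = 108 = 2^2 · 3^3.
Test candidates g = 2, 3, … against the prime factors q ∈ {2, 3} of φ(109): g is a generator iff g^(108/q) ≢ 1 for every such q.
g = 2: 2^54 ≡ 108; 2^36 ≡ 1 — hits 1, so not a primitive root.
g = 3: 3^54 ≡ 1 — hits 1, so not a primitive root.
g = 4: 4^54 ≡ 1 — hits 1, so not a primitive root.
g = 5: 5^54 ≡ 1 — hits 1, so not a primitive root.
g = 6: 6^54 ≡ 108; 6^36 ≡ 63 — none is 1, so 6 is a primitive root.
So 6 is the smallest generator of (Z/109Z)^×.

6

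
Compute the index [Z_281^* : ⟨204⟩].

5

The order of 204 must divide φ(281) = 281 − 1 = 280 = 2^3 · 5 · 7.
Divisors of 280: 1, 2, 4, 5, 7, 8, 10, 14, 20, 28, 35, 40, 56, 70, 140, 280.
Compute 204^d (mod 281) for the divisors d until we hit 1:
204^1 ≡ 204 (mod 281)
204^2 ≡ 28 (mod 281)
204^4 ≡ 222 (mod 281)
204^5 ≡ 47 (mod 281)
204^7 ≡ 192 (mod 281)
204^8 ≡ 109 (mod 281)
204^10 ≡ 242 (mod 281)
204^14 ≡ 53 (mod 281)
204^20 ≡ 116 (mod 281)
204^28 ≡ 280 (mod 281)
204^35 ≡ 89 (mod 281)
204^40 ≡ 249 (mod 281)
204^56 ≡ 1 (mod 281) ✓
So ord_281(204) = 56, hence |⟨204⟩| = 56.
Index = |(Z/281Z)^×| / |⟨204⟩| = 280 / 56 = 5.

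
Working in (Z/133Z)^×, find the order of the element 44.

9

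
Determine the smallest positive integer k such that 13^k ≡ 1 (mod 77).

Since 13 ∈ (Z/77Z)^×, its order divides φ(77) = φ(7·11) = (7−1)·(11−1) = 6·10 = 60 = 2^2 · 3 · 5.
Divisors of 60: 1, 2, 3, 4, 5, 6, 10, 12, 15, 20, 30, 60.
Test each divisor d:
13^1 ≡ 13 (mod 77)
13^2 ≡ 15 (mod 77)
13^3 ≡ 41 (mod 77)
13^4 ≡ 71 (mod 77)
13^5 ≡ 76 (mod 77)
13^6 ≡ 64 (mod 77)
13^10 ≡ 1 (mod 77) ✓
Therefore the multiplicative order of 13 modulo 77 is 10.

10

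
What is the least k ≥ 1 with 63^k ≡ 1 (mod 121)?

The order of 63 must divide φ(121) = φ(11^2) = 11·(11−1) = 110 = 2 · 5 · 11.
Divisors of 110: 1, 2, 5, 10, 11, 22, 55, 110.
Check 63^d mod 121 for each divisor in increasing order:
63^1 ≡ 63 (mod 121)
63^2 ≡ 97 (mod 121)
63^5 ≡ 109 (mod 121)
63^10 ≡ 23 (mod 121)
63^11 ≡ 118 (mod 121)
63^22 ≡ 9 (mod 121)
63^55 ≡ 120 (mod 121)
63^110 ≡ 1 (mod 121) ✓
The smallest such exponent is 110, so the order of 63 is 110.

110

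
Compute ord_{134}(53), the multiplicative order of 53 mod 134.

ord(53) | φ(134) = φ(2)·φ(67) = 1·66 = 66 = 2 · 3 · 11.
Divisors of 66: 1, 2, 3, 6, 11, 22, 33, 66.
Compute 53^d (mod 134) for the divisors d until we hit 1:
53^1 ≡ 53 (mod 134)
53^2 ≡ 129 (mod 134)
53^3 ≡ 3 (mod 134)
53^6 ≡ 9 (mod 134)
53^11 ≡ 133 (mod 134)
53^22 ≡ 1 (mod 134) ✓
Therefore the multiplicative order of 53 modulo 134 is 22.

22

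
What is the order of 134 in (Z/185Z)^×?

Since 134 ∈ (Z/185Z)^×, its order divides φ(185) = φ(5·37) = (5−1)·(37−1) = 4·36 = 144 = 2^4 · 3^2.
Divisors of 144: 1, 2, 3, 4, 6, 8, 9, 12, 16, 18, 24, 36, 48, 72, 144.
Check 134^d mod 185 for each divisor in increasing order:
134^1 ≡ 134
134^2 ≡ 11
134^3 ≡ 179
134^4 ≡ 121
134^6 ≡ 36
134^8 ≡ 26
134^9 ≡ 154
134^12 ≡ 1
So ord_185(134) = 12.

12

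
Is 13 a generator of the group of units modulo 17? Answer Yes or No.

No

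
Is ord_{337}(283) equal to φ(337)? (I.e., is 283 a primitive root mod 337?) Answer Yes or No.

No

φ(337) = 337 − 1 = 336 = 2^4 · 3 · 7.
Test 283^(336/q) mod 337 for each prime factor q of 336:
283^168 ≡ 1 (mod 337)  [q = 2: ≡ 1 ✗]
283^112 ≡ 128 (mod 337)  [q = 3: ≢ 1 ✓]
283^48 ≡ 1 (mod 337)  [q = 7: ≡ 1 ✗]
Since 283^168 ≡ 1, the order of 283 divides 168 < 336, so 283 is not a primitive root.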